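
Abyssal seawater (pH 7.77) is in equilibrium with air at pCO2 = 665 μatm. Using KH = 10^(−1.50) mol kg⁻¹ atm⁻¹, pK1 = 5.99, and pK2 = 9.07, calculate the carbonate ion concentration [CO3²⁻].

[CO3²⁻] = 0.0635 mmol/kg

[CO2*] = KH · pCO2 = 10^(−1.50) × 665×10^-6 = 2.103×10^-5 mol/kg
α₀ = 1/(1 + K1/[H⁺] + K1K2/[H⁺]²) = 1/(1 + 10^+1.78 + 10^+0.48) = 0.01556
DIC = [CO2*]/α₀ = 2.103×10^-5 / 0.01556 = 1.352 mmol/kg
[CO3²⁻] = α₂·DIC; α₂ = 0.04698, so [CO3²⁻] = 0.04698 × 1.352 = 0.0635 mmol/kg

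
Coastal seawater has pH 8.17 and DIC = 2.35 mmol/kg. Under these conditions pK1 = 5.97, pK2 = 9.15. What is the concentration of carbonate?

α₂ = 1 / (1 + [H⁺]/K2 + [H⁺]²/(K1K2)) = 1 / (1 + 10^+0.98 + 10^-1.22)
   = 1 / (1 + 9.5499 + 0.060256) = 1/10.610 = 0.09425
[CO3²⁻] = α₂ × DIC = 0.09425 × 2.35 = 0.221 mmol/kg

[CO3²⁻] = 0.221 mmol/kg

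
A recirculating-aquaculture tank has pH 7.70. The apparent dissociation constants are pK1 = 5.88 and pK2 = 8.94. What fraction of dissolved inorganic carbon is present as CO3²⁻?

α₂ = 0.0536

α₂ = 1 / (1 + [H⁺]/K2 + [H⁺]²/(K1K2)) = 1 / (1 + 10^+1.24 + 10^-0.58)
   = 1 / (1 + 17.378 + 0.26303) = 1/18.641 = 0.05365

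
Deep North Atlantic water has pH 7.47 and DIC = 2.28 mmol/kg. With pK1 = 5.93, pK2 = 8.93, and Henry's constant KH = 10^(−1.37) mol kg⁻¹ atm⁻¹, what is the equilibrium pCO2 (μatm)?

α₀ = 1 / (1 + K1/[H⁺] + K1K2/[H⁺]²) = 1 / (1 + 10^+1.54 + 10^+0.08)
   = 1 / (1 + 34.674 + 1.2023) = 1/36.876 = 0.02712
[CO2*] = α₀ × DIC = 0.02712 × 2.28 = 0.06183 mmol/kg
pCO2 = [CO2*]/KH = 6.183×10^-5 / 4.266×10^-2 = 1450 μatm

pCO2 = 1450 μatm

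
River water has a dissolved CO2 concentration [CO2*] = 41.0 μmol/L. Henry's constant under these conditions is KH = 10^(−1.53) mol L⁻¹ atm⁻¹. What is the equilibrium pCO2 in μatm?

pCO2 = 1390 μatm

KH = 10^(−1.53) = 2.951×10^-2 mol L⁻¹ atm⁻¹
pCO2 = [CO2*]/KH = 41.0×10^-6 / 2.951×10^-2 = 1.39×10^-3 atm = 1390 μatm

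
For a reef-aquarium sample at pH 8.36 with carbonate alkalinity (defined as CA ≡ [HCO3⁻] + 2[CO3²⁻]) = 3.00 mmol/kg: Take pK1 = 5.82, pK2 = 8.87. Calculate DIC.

CA = [HCO3⁻] + 2[CO3²⁻] = (α₁ + 2α₂)·DIC
At pH 8.36: [H⁺]/K1 = 10^-2.54 = 0.0028840, K2/[H⁺] = 10^-0.51 = 0.30903
α₁ = 1/(1 + 0.0028840 + 0.30903) = 1/1.3119 = 0.7622; α₂ = α₁·K2/[H⁺] = 0.2356
α₁ + 2α₂ = 1.2334
DIC = CA / (α₁ + 2α₂) = 3.00 / 1.2334 = 2.43 mmol/kg

DIC = 2.43 mmol/kg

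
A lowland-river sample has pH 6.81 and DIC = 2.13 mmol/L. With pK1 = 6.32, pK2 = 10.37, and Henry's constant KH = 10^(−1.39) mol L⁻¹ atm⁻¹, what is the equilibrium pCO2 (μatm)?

α₀ = 1 / (1 + K1/[H⁺] + K1K2/[H⁺]²) = 1 / (1 + 10^+0.49 + 10^-3.07)
   = 1 / (1 + 3.0903 + 0.00085114) = 1/4.0911 = 0.2444
[CO2*] = α₀ × DIC = 0.2444 × 2.13 = 0.5206 mmol/L
pCO2 = [CO2*]/KH = 5.206×10^-4 / 4.074×10^-2 = 1.28×10^4 μatm

pCO2 = 1.28×10^4 μatm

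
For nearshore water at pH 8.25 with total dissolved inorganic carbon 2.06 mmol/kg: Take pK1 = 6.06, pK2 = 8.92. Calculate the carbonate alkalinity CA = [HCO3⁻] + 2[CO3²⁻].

CA = [HCO3⁻] + 2[CO3²⁻] = (α₁ + 2α₂)·DIC
At pH 8.25: [H⁺]/K1 = 10^-2.19 = 0.0064565, K2/[H⁺] = 10^-0.67 = 0.21380
α₁ = 1/(1 + 0.0064565 + 0.21380) = 1/1.2203 = 0.8195; α₂ = α₁·K2/[H⁺] = 0.1752
α₁ + 2α₂ = 1.1699
CA = 1.1699 × 2.06 = 2.41 mmol/kg

CA = 2.41 mmol/kg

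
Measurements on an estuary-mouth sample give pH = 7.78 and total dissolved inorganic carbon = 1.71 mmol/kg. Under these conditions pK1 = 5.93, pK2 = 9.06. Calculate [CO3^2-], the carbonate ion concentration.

α₂ = 1 / (1 + [H⁺]/K2 + [H⁺]²/(K1K2)) = 1 / (1 + 10^+1.28 + 10^-0.57)
   = 1 / (1 + 19.055 + 0.26915) = 1/20.324 = 0.04920
[CO3²⁻] = α₂ × DIC = 0.04920 × 1.71 = 0.0841 mmol/kg

[CO3²⁻] = 0.0841 mmol/kg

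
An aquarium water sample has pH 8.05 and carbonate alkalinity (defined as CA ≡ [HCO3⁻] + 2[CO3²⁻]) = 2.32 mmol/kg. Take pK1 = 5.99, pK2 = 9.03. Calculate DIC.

DIC = 2.14 mmol/kg

CA = [HCO3⁻] + 2[CO3²⁻] = (α₁ + 2α₂)·DIC
At pH 8.05: [H⁺]/K1 = 10^-2.06 = 0.0087096, K2/[H⁺] = 10^-0.98 = 0.10471
α₁ = 1/(1 + 0.0087096 + 0.10471) = 1/1.1134 = 0.8981; α₂ = α₁·K2/[H⁺] = 0.09405
α₁ + 2α₂ = 1.0862
DIC = CA / (α₁ + 2α₂) = 2.32 / 1.0862 = 2.14 mmol/kg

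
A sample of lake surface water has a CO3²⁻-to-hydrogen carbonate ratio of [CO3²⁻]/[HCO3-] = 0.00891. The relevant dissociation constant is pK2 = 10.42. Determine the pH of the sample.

pH = 8.37

From K2 = [H⁺][CO3²⁻]/[HCO3-]:  pH = pK2 + log₁₀([CO3²⁻]/[HCO3-])
log₁₀(0.00891) = -2.050
pH = 10.42 + (-2.050) = 8.37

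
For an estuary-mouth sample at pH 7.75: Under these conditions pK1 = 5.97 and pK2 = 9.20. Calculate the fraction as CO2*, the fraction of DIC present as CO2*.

α₀ = 1 / (1 + K1/[H⁺] + K1K2/[H⁺]²) = 1 / (1 + 10^+1.78 + 10^+0.33)
   = 1 / (1 + 60.256 + 2.1380) = 1/63.394 = 0.01577

α₀ = 0.0158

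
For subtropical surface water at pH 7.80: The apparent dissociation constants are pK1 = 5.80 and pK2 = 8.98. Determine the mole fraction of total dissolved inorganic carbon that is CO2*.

α₀ = 1 / (1 + K1/[H⁺] + K1K2/[H⁺]²) = 1 / (1 + 10^+2.00 + 10^+0.82)
   = 1 / (1 + 100.00 + 6.6069) = 1/107.61 = 0.009293

α₀ = 0.00929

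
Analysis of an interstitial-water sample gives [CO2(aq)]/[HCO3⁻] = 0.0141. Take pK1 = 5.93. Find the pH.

pH = 7.78

From K1 = [H⁺][HCO3⁻]/[CO2(aq)]:  pH = pK1 − log₁₀([CO2(aq)]/[HCO3⁻])
log₁₀(0.0141) = -1.851
pH = 5.93 − (-1.851) = 7.78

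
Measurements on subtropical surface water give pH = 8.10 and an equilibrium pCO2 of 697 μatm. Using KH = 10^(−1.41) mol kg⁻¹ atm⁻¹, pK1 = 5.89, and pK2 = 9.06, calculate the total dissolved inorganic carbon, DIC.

[CO2*] = KH · pCO2 = 10^(−1.41) × 697×10^-6 = 2.712×10^-5 mol/kg
α₀ = 1/(1 + K1/[H⁺] + K1K2/[H⁺]²) = 1/(1 + 10^+2.21 + 10^+1.25) = 0.005526
DIC = [CO2*]/α₀ = 2.712×10^-5 / 0.005526 = 4.91 mmol/kg

DIC = 4.91 mmol/kg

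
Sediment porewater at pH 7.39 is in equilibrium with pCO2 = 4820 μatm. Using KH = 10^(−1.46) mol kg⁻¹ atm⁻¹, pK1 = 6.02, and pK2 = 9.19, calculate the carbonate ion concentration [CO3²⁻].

[CO3²⁻] = 0.0621 mmol/kg

[CO2*] = KH · pCO2 = 10^(−1.46) × 4820×10^-6 = 1.671×10^-4 mol/kg
α₀ = 1/(1 + K1/[H⁺] + K1K2/[H⁺]²) = 1/(1 + 10^+1.37 + 10^-0.43) = 0.04030
DIC = [CO2*]/α₀ = 1.671×10^-4 / 0.04030 = 4.147 mmol/kg
[CO3²⁻] = α₂·DIC; α₂ = 0.01497, so [CO3²⁻] = 0.01497 × 4.147 = 0.0621 mmol/kg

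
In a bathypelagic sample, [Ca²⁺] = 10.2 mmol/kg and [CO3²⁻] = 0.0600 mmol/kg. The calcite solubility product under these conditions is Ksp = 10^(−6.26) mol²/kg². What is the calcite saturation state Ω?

Ksp = 10^(−6.26) = 5.495×10^-7
Ω = [Ca²⁺][CO3²⁻]/Ksp = (10.2×10^-3)(0.0600×10^-3) / 5.495×10^-7 = 1.11

Ω = 1.11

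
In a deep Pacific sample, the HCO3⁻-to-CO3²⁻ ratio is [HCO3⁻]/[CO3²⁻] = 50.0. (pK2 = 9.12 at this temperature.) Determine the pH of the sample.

pH = 7.42

From K2 = [H⁺][CO3²⁻]/[HCO3⁻]:  pH = pK2 − log₁₀([HCO3⁻]/[CO3²⁻])
log₁₀(50.0) = +1.699
pH = 9.12 − (+1.699) = 7.42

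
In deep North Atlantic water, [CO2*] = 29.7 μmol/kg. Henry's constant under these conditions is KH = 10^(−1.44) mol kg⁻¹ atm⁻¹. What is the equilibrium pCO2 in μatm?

pCO2 = 818 μatm

KH = 10^(−1.44) = 3.631×10^-2 mol kg⁻¹ atm⁻¹
pCO2 = [CO2*]/KH = 29.7×10^-6 / 3.631×10^-2 = 8.18×10^-4 atm = 818 μatm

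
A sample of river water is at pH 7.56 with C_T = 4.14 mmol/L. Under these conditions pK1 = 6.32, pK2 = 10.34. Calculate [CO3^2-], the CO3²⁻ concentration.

[CO3²⁻] = 6.49 μmol/L

α₂ = 1 / (1 + [H⁺]/K2 + [H⁺]²/(K1K2)) = 1 / (1 + 10^+2.78 + 10^+1.54)
   = 1 / (1 + 602.56 + 34.674) = 1/638.23 = 0.001567
[CO3²⁻] = α₂ × DIC = 0.001567 × 4.14 = 0.00649 mmol/L = 6.49 μmol/L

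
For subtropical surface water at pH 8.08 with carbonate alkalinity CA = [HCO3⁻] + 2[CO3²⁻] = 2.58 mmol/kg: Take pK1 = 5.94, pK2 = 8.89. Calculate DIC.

CA = [HCO3⁻] + 2[CO3²⁻] = (α₁ + 2α₂)·DIC
At pH 8.08: [H⁺]/K1 = 10^-2.14 = 0.0072444, K2/[H⁺] = 10^-0.81 = 0.15488
α₁ = 1/(1 + 0.0072444 + 0.15488) = 1/1.1621 = 0.8605; α₂ = α₁·K2/[H⁺] = 0.1333
α₁ + 2α₂ = 1.1270
DIC = CA / (α₁ + 2α₂) = 2.58 / 1.1270 = 2.29 mmol/kg

DIC = 2.29 mmol/kg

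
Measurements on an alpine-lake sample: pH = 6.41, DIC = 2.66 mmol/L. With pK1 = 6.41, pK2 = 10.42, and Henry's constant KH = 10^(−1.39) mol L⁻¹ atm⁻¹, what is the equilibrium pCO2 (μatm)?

pCO2 = 3.26×10^4 μatm

α₀ = 1 / (1 + K1/[H⁺] + K1K2/[H⁺]²) = 1 / (1 + 10^+0.00 + 10^-4.01)
   = 1 / (1 + 1.0000 + 9.7724×10^-5) = 1/2.0001 = 0.5000
[CO2*] = α₀ × DIC = 0.5000 × 2.66 = 1.330 mmol/L
pCO2 = [CO2*]/KH = 1.330×10^-3 / 4.074×10^-2 = 3.26×10^4 μatm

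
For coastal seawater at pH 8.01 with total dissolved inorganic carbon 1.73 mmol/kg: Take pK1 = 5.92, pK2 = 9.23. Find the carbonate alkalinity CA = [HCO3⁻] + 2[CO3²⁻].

CA = 1.81 mmol/kg

CA = [HCO3⁻] + 2[CO3²⁻] = (α₁ + 2α₂)·DIC
At pH 8.01: [H⁺]/K1 = 10^-2.09 = 0.0081283, K2/[H⁺] = 10^-1.22 = 0.060256
α₁ = 1/(1 + 0.0081283 + 0.060256) = 1/1.0684 = 0.9360; α₂ = α₁·K2/[H⁺] = 0.05640
α₁ + 2α₂ = 1.0488
CA = 1.0488 × 1.73 = 1.81 mmol/kg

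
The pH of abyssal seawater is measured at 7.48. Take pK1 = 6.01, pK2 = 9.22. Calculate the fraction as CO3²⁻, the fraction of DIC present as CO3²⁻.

α₂ = 0.0173

α₂ = 1 / (1 + [H⁺]/K2 + [H⁺]²/(K1K2)) = 1 / (1 + 10^+1.74 + 10^+0.27)
   = 1 / (1 + 54.954 + 1.8621) = 1/57.816 = 0.01730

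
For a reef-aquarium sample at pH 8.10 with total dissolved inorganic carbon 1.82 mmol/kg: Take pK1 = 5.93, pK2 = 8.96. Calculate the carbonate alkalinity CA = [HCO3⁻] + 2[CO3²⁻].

CA = [HCO3⁻] + 2[CO3²⁻] = (α₁ + 2α₂)·DIC
At pH 8.10: [H⁺]/K1 = 10^-2.17 = 0.0067608, K2/[H⁺] = 10^-0.86 = 0.13804
α₁ = 1/(1 + 0.0067608 + 0.13804) = 1/1.1448 = 0.8735; α₂ = α₁·K2/[H⁺] = 0.1206
α₁ + 2α₂ = 1.1147
CA = 1.1147 × 1.82 = 2.03 mmol/kg

CA = 2.03 mmol/kg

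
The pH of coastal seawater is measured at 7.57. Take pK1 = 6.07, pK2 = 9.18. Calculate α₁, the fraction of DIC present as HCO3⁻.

α₁ = 0.947

α₁ = 1 / (1 + [H⁺]/K1 + K2/[H⁺]) = 1 / (1 + 10^-1.50 + 10^-1.61)
   = 1 / (1 + 0.031623 + 0.024547) = 1/1.0562 = 0.9468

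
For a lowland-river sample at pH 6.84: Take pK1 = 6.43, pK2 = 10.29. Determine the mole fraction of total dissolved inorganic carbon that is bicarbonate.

α₁ = 0.720

α₁ = 1 / (1 + [H⁺]/K1 + K2/[H⁺]) = 1 / (1 + 10^-0.41 + 10^-3.45)
   = 1 / (1 + 0.38905 + 0.00035481) = 1/1.3894 = 0.7197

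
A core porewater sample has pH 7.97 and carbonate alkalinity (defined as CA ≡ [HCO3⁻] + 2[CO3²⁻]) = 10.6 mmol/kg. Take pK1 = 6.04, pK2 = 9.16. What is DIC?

CA = [HCO3⁻] + 2[CO3²⁻] = (α₁ + 2α₂)·DIC
At pH 7.97: [H⁺]/K1 = 10^-1.93 = 0.011749, K2/[H⁺] = 10^-1.19 = 0.064565
α₁ = 1/(1 + 0.011749 + 0.064565) = 1/1.0763 = 0.9291; α₂ = α₁·K2/[H⁺] = 0.05999
α₁ + 2α₂ = 1.0491
DIC = CA / (α₁ + 2α₂) = 10.6 / 1.0491 = 10.1 mmol/kg

DIC = 10.1 mmol/kg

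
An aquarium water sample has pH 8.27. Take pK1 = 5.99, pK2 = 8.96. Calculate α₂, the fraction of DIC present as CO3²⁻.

α₂ = 0.169

α₂ = 1 / (1 + [H⁺]/K2 + [H⁺]²/(K1K2)) = 1 / (1 + 10^+0.69 + 10^-1.59)
   = 1 / (1 + 4.8978 + 0.025704) = 1/5.9235 = 0.1688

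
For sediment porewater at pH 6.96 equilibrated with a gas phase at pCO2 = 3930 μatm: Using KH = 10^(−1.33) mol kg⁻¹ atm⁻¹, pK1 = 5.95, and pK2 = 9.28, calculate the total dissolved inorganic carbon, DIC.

DIC = 2.07 mmol/kg

[CO2*] = KH · pCO2 = 10^(−1.33) × 3930×10^-6 = 1.838×10^-4 mol/kg
α₀ = 1/(1 + K1/[H⁺] + K1K2/[H⁺]²) = 1/(1 + 10^+1.01 + 10^-1.31) = 0.08864
DIC = [CO2*]/α₀ = 1.838×10^-4 / 0.08864 = 2.07 mmol/kg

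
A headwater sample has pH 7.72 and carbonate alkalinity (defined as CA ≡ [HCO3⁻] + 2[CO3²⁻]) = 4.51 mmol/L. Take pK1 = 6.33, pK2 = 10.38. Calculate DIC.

CA = [HCO3⁻] + 2[CO3²⁻] = (α₁ + 2α₂)·DIC
At pH 7.72: [H⁺]/K1 = 10^-1.39 = 0.040738, K2/[H⁺] = 10^-2.66 = 0.0021878
α₁ = 1/(1 + 0.040738 + 0.0021878) = 1/1.0429 = 0.9588; α₂ = α₁·K2/[H⁺] = 0.002098
α₁ + 2α₂ = 0.9630
DIC = CA / (α₁ + 2α₂) = 4.51 / 0.9630 = 4.68 mmol/L

DIC = 4.68 mmol/L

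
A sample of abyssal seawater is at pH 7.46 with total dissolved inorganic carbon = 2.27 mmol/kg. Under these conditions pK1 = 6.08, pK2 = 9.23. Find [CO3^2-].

[CO3²⁻] = 0.0364 mmol/kg

α₂ = 1 / (1 + [H⁺]/K2 + [H⁺]²/(K1K2)) = 1 / (1 + 10^+1.77 + 10^+0.39)
   = 1 / (1 + 58.884 + 2.4547) = 1/62.339 = 0.01604
[CO3²⁻] = α₂ × DIC = 0.01604 × 2.27 = 0.0364 mmol/kg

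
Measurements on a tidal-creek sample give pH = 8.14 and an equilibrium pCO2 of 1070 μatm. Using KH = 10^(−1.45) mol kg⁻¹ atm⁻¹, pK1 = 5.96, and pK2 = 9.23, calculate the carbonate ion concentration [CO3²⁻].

[CO2*] = KH · pCO2 = 10^(−1.45) × 1070×10^-6 = 3.797×10^-5 mol/kg
α₀ = 1/(1 + K1/[H⁺] + K1K2/[H⁺]²) = 1/(1 + 10^+2.18 + 10^+1.09) = 0.006073
DIC = [CO2*]/α₀ = 3.797×10^-5 / 0.006073 = 6.251 mmol/kg
[CO3²⁻] = α₂·DIC; α₂ = 0.07472, so [CO3²⁻] = 0.07472 × 6.251 = 0.467 mmol/kg

[CO3²⁻] = 0.467 mmol/kg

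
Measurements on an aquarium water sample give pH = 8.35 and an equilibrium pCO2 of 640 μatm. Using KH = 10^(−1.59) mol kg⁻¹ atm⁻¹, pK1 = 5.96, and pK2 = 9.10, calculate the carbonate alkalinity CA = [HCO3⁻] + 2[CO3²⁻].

CA = 5.47 mmol/kg

[CO2*] = KH · pCO2 = 10^(−1.59) × 640×10^-6 = 1.645×10^-5 mol/kg
α₀ = 1/(1 + K1/[H⁺] + K1K2/[H⁺]²) = 1/(1 + 10^+2.39 + 10^+1.64) = 0.003447
DIC = [CO2*]/α₀ = 1.645×10^-5 / 0.003447 = 4.773 mmol/kg
CA = (α₁ + 2α₂)·DIC = (0.8461 + 2×0.1505) × 4.773 = 5.47 mmol/kg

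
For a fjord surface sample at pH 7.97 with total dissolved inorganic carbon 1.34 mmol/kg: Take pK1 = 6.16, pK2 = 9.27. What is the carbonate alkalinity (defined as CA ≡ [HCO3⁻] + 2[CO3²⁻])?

CA = 1.38 mmol/kg

CA = [HCO3⁻] + 2[CO3²⁻] = (α₁ + 2α₂)·DIC
At pH 7.97: [H⁺]/K1 = 10^-1.81 = 0.015488, K2/[H⁺] = 10^-1.30 = 0.050119
α₁ = 1/(1 + 0.015488 + 0.050119) = 1/1.0656 = 0.9384; α₂ = α₁·K2/[H⁺] = 0.04703
α₁ + 2α₂ = 1.0325
CA = 1.0325 × 1.34 = 1.38 mmol/kg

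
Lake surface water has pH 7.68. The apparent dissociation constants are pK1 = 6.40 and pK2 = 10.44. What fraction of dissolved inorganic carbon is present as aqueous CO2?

α₀ = 0.0498

α₀ = 1 / (1 + K1/[H⁺] + K1K2/[H⁺]²) = 1 / (1 + 10^+1.28 + 10^-1.48)
   = 1 / (1 + 19.055 + 0.033113) = 1/20.088 = 0.04978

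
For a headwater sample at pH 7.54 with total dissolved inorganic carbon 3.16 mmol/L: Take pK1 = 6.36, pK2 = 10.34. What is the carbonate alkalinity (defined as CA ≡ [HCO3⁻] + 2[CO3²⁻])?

CA = 2.97 mmol/L

CA = [HCO3⁻] + 2[CO3²⁻] = (α₁ + 2α₂)·DIC
At pH 7.54: [H⁺]/K1 = 10^-1.18 = 0.066069, K2/[H⁺] = 10^-2.80 = 0.0015849
α₁ = 1/(1 + 0.066069 + 0.0015849) = 1/1.0677 = 0.9366; α₂ = α₁·K2/[H⁺] = 0.001484
α₁ + 2α₂ = 0.9396
CA = 0.9396 × 3.16 = 2.97 mmol/L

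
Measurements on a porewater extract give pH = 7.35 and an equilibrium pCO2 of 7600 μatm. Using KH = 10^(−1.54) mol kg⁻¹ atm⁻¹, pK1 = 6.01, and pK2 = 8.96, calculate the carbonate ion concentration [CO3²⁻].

[CO3²⁻] = 0.118 mmol/kg

[CO2*] = KH · pCO2 = 10^(−1.54) × 7600×10^-6 = 2.192×10^-4 mol/kg
α₀ = 1/(1 + K1/[H⁺] + K1K2/[H⁺]²) = 1/(1 + 10^+1.34 + 10^-0.27) = 0.04271
DIC = [CO2*]/α₀ = 2.192×10^-4 / 0.04271 = 5.132 mmol/kg
[CO3²⁻] = α₂·DIC; α₂ = 0.02294, so [CO3²⁻] = 0.02294 × 5.132 = 0.118 mmol/kg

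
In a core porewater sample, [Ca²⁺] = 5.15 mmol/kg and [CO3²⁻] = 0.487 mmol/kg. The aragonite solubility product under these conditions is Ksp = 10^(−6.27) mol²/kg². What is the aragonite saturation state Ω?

Ω = 4.67

Ksp = 10^(−6.27) = 5.370×10^-7
Ω = [Ca²⁺][CO3²⁻]/Ksp = (5.15×10^-3)(0.487×10^-3) / 5.370×10^-7 = 4.67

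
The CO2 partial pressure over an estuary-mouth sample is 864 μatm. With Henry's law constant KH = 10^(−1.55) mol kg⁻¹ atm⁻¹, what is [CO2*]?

[CO2*] = 24.4 μmol/kg

KH = 10^(−1.55) = 2.818×10^-2 mol kg⁻¹ atm⁻¹
[CO2*] = KH · pCO2 = 2.818×10^-2 × 864×10^-6 atm = 2.44×10^-5 mol/kg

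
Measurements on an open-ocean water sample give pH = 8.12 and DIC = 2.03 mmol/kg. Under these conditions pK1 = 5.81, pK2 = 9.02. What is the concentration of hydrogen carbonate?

α₁ = 1 / (1 + [H⁺]/K1 + K2/[H⁺]) = 1 / (1 + 10^-2.31 + 10^-0.90)
   = 1 / (1 + 0.0048978 + 0.12589) = 1/1.1308 = 0.8843
[HCO3⁻] = α₁ × DIC = 0.8843 × 2.03 = 1.80 mmol/kg

[HCO3⁻] = 1.80 mmol/kg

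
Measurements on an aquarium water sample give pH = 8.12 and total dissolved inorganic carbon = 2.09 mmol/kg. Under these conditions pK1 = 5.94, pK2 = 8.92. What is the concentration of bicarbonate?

[HCO3⁻] = 1.79 mmol/kg

α₁ = 1 / (1 + [H⁺]/K1 + K2/[H⁺]) = 1 / (1 + 10^-2.18 + 10^-0.80)
   = 1 / (1 + 0.0066069 + 0.15849) = 1/1.1651 = 0.8583
[HCO3⁻] = α₁ × DIC = 0.8583 × 2.09 = 1.79 mmol/kg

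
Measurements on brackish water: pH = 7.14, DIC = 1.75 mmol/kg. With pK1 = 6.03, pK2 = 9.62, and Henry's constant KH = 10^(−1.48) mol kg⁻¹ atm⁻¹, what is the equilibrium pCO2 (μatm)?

α₀ = 1 / (1 + K1/[H⁺] + K1K2/[H⁺]²) = 1 / (1 + 10^+1.11 + 10^-1.37)
   = 1 / (1 + 12.882 + 0.042658) = 1/13.925 = 0.07181
[CO2*] = α₀ × DIC = 0.07181 × 1.75 = 0.1257 mmol/kg
pCO2 = [CO2*]/KH = 1.257×10^-4 / 3.311×10^-2 = 3800 μatm

pCO2 = 3800 μatm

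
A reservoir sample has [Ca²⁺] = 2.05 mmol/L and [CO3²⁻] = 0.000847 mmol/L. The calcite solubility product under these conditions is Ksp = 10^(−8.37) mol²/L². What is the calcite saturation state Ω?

Ω = 0.407

Ksp = 10^(−8.37) = 4.266×10^-9
Ω = [Ca²⁺][CO3²⁻]/Ksp = (2.05×10^-3)(0.000847×10^-3) / 4.266×10^-9 = 0.407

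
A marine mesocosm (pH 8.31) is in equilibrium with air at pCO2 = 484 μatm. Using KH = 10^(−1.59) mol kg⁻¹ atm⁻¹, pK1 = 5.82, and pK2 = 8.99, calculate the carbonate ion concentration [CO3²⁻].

[CO2*] = KH · pCO2 = 10^(−1.59) × 484×10^-6 = 1.244×10^-5 mol/kg
α₀ = 1/(1 + K1/[H⁺] + K1K2/[H⁺]²) = 1/(1 + 10^+2.49 + 10^+1.81) = 0.002670
DIC = [CO2*]/α₀ = 1.244×10^-5 / 0.002670 = 4.660 mmol/kg
[CO3²⁻] = α₂·DIC; α₂ = 0.1724, so [CO3²⁻] = 0.1724 × 4.660 = 0.803 mmol/kg

[CO3²⁻] = 0.803 mmol/kg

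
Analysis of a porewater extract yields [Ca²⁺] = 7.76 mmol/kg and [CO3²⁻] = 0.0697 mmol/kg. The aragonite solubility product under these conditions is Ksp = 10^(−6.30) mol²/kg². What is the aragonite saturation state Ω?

Ω = 1.08

Ksp = 10^(−6.30) = 5.012×10^-7
Ω = [Ca²⁺][CO3²⁻]/Ksp = (7.76×10^-3)(0.0697×10^-3) / 5.012×10^-7 = 1.08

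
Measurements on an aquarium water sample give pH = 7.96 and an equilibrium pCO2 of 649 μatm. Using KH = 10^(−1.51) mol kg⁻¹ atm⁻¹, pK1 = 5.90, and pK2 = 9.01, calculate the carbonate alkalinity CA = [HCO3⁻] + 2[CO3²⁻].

[CO2*] = KH · pCO2 = 10^(−1.51) × 649×10^-6 = 2.006×10^-5 mol/kg
α₀ = 1/(1 + K1/[H⁺] + K1K2/[H⁺]²) = 1/(1 + 10^+2.06 + 10^+1.01) = 0.007933
DIC = [CO2*]/α₀ = 2.006×10^-5 / 0.007933 = 2.528 mmol/kg
CA = (α₁ + 2α₂)·DIC = (0.9109 + 2×0.08118) × 2.528 = 2.71 mmol/kg

CA = 2.71 mmol/kg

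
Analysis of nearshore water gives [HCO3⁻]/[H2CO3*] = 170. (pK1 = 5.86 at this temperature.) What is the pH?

pH = 8.09

From K1 = [H⁺][HCO3⁻]/[H2CO3*]:  pH = pK1 + log₁₀([HCO3⁻]/[H2CO3*])
log₁₀(170) = +2.230
pH = 5.86 + (+2.230) = 8.09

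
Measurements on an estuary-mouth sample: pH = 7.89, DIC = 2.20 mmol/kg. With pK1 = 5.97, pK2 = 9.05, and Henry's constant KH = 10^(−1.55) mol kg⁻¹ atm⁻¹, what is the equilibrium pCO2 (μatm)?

α₀ = 1 / (1 + K1/[H⁺] + K1K2/[H⁺]²) = 1 / (1 + 10^+1.92 + 10^+0.76)
   = 1 / (1 + 83.176 + 5.7544) = 1/89.931 = 0.01112
[CO2*] = α₀ × DIC = 0.01112 × 2.20 = 0.02446 mmol/kg
pCO2 = [CO2*]/KH = 2.446×10^-5 / 2.818×10^-2 = 868 μatm

pCO2 = 868 μatm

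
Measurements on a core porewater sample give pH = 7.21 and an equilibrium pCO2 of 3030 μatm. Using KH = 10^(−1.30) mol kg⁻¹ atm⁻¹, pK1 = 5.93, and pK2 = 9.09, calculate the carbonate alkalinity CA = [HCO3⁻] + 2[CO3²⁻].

CA = 2.97 mmol/kg

[CO2*] = KH · pCO2 = 10^(−1.30) × 3030×10^-6 = 1.519×10^-4 mol/kg
α₀ = 1/(1 + K1/[H⁺] + K1K2/[H⁺]²) = 1/(1 + 10^+1.28 + 10^-0.60) = 0.04925
DIC = [CO2*]/α₀ = 1.519×10^-4 / 0.04925 = 3.084 mmol/kg
CA = (α₁ + 2α₂)·DIC = (0.9384 + 2×0.01237) × 3.084 = 2.97 mmol/kg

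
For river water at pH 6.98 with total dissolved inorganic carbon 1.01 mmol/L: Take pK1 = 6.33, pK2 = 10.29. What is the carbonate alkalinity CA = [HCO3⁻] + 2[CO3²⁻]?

CA = 0.826 mmol/L

CA = [HCO3⁻] + 2[CO3²⁻] = (α₁ + 2α₂)·DIC
At pH 6.98: [H⁺]/K1 = 10^-0.65 = 0.22387, K2/[H⁺] = 10^-3.31 = 0.00048978
α₁ = 1/(1 + 0.22387 + 0.00048978) = 1/1.2244 = 0.8168; α₂ = α₁·K2/[H⁺] = 0.0004000
α₁ + 2α₂ = 0.8176
CA = 0.8176 × 1.01 = 0.826 mmol/L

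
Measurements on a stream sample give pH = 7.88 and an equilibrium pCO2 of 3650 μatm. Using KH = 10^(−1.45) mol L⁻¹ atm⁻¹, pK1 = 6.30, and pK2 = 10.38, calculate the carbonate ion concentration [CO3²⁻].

[CO3²⁻] = 15.6 μmol/L

[CO2*] = KH · pCO2 = 10^(−1.45) × 3650×10^-6 = 1.295×10^-4 mol/L
α₀ = 1/(1 + K1/[H⁺] + K1K2/[H⁺]²) = 1/(1 + 10^+1.58 + 10^-0.92) = 0.02555
DIC = [CO2*]/α₀ = 1.295×10^-4 / 0.02555 = 5.069 mmol/L
[CO3²⁻] = α₂·DIC; α₂ = 0.003072, so [CO3²⁻] = 0.003072 × 5.069 = 0.0156 mmol/L = 15.6 μmol/L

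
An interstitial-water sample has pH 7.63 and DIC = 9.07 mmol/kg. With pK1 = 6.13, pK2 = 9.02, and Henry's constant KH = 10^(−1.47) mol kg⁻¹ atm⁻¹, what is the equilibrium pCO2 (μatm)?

α₀ = 1 / (1 + K1/[H⁺] + K1K2/[H⁺]²) = 1 / (1 + 10^+1.50 + 10^+0.11)
   = 1 / (1 + 31.623 + 1.2882) = 1/33.911 = 0.02949
[CO2*] = α₀ × DIC = 0.02949 × 9.07 = 0.2675 mmol/kg
pCO2 = [CO2*]/KH = 2.675×10^-4 / 3.388×10^-2 = 7890 μatm

pCO2 = 7890 μatm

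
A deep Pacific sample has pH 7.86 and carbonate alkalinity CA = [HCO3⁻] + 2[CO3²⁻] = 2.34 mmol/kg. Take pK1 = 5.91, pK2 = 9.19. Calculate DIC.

CA = [HCO3⁻] + 2[CO3²⁻] = (α₁ + 2α₂)·DIC
At pH 7.86: [H⁺]/K1 = 10^-1.95 = 0.011220, K2/[H⁺] = 10^-1.33 = 0.046774
α₁ = 1/(1 + 0.011220 + 0.046774) = 1/1.0580 = 0.9452; α₂ = α₁·K2/[H⁺] = 0.04421
α₁ + 2α₂ = 1.0336
DIC = CA / (α₁ + 2α₂) = 2.34 / 1.0336 = 2.26 mmol/kg

DIC = 2.26 mmol/kg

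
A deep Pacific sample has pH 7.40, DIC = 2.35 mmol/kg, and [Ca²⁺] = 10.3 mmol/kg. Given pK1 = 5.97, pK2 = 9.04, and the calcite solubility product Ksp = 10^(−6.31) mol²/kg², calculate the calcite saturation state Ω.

Ω = 1.07

α₂ = 1 / (1 + [H⁺]/K2 + [H⁺]²/(K1K2)) = 1 / (1 + 10^+1.64 + 10^+0.21)
   = 1 / (1 + 43.652 + 1.6218) = 1/46.273 = 0.02161
[CO3²⁻] = α₂ × DIC = 0.02161 × 2.35 = 0.05079 mmol/kg
Ksp = 10^(−6.31) = 4.898×10^-7
Ω = [Ca²⁺][CO3²⁻]/Ksp = (10.3×10^-3)(5.079×10^-5) / 4.898×10^-7 = 1.07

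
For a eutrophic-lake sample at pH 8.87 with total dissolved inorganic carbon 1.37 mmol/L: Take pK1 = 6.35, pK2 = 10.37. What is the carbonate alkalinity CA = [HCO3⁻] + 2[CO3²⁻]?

CA = 1.41 mmol/L

CA = [HCO3⁻] + 2[CO3²⁻] = (α₁ + 2α₂)·DIC
At pH 8.87: [H⁺]/K1 = 10^-2.52 = 0.0030200, K2/[H⁺] = 10^-1.50 = 0.031623
α₁ = 1/(1 + 0.0030200 + 0.031623) = 1/1.0346 = 0.9665; α₂ = α₁·K2/[H⁺] = 0.03056
α₁ + 2α₂ = 1.0276
CA = 1.0276 × 1.37 = 1.41 mmol/L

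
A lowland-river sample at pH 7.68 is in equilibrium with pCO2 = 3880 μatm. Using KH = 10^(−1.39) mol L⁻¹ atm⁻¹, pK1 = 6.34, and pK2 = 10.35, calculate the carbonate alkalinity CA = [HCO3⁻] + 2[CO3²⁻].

CA = 3.47 mmol/L

[CO2*] = KH · pCO2 = 10^(−1.39) × 3880×10^-6 = 1.581×10^-4 mol/L
α₀ = 1/(1 + K1/[H⁺] + K1K2/[H⁺]²) = 1/(1 + 10^+1.34 + 10^-1.33) = 0.04362
DIC = [CO2*]/α₀ = 1.581×10^-4 / 0.04362 = 3.624 mmol/L
CA = (α₁ + 2α₂)·DIC = (0.9543 + 2×0.002040) × 3.624 = 3.47 mmol/L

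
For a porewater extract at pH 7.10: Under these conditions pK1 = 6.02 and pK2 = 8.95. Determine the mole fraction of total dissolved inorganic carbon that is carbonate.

α₂ = 1 / (1 + [H⁺]/K2 + [H⁺]²/(K1K2)) = 1 / (1 + 10^+1.85 + 10^+0.77)
   = 1 / (1 + 70.795 + 5.8884) = 1/77.683 = 0.01287

α₂ = 0.0129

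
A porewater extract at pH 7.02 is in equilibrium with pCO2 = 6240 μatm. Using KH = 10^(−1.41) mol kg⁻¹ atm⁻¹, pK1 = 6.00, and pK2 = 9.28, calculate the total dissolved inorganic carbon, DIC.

DIC = 2.80 mmol/kg

[CO2*] = KH · pCO2 = 10^(−1.41) × 6240×10^-6 = 2.428×10^-4 mol/kg
α₀ = 1/(1 + K1/[H⁺] + K1K2/[H⁺]²) = 1/(1 + 10^+1.02 + 10^-1.24) = 0.08674
DIC = [CO2*]/α₀ = 2.428×10^-4 / 0.08674 = 2.80 mmol/kg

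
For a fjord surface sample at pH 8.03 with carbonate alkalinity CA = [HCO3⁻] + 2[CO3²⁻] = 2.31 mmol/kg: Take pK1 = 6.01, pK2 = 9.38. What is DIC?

CA = [HCO3⁻] + 2[CO3²⁻] = (α₁ + 2α₂)·DIC
At pH 8.03: [H⁺]/K1 = 10^-2.02 = 0.0095499, K2/[H⁺] = 10^-1.35 = 0.044668
α₁ = 1/(1 + 0.0095499 + 0.044668) = 1/1.0542 = 0.9486; α₂ = α₁·K2/[H⁺] = 0.04237
α₁ + 2α₂ = 1.0333
DIC = CA / (α₁ + 2α₂) = 2.31 / 1.0333 = 2.24 mmol/kg

DIC = 2.24 mmol/kg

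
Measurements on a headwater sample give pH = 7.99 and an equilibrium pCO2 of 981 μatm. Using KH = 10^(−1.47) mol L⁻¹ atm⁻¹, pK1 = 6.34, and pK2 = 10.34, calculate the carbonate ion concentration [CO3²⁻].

[CO2*] = KH · pCO2 = 10^(−1.47) × 981×10^-6 = 3.324×10^-5 mol/L
α₀ = 1/(1 + K1/[H⁺] + K1K2/[H⁺]²) = 1/(1 + 10^+1.65 + 10^-0.70) = 0.02180
DIC = [CO2*]/α₀ = 3.324×10^-5 / 0.02180 = 1.525 mmol/L
[CO3²⁻] = α₂·DIC; α₂ = 0.004350, so [CO3²⁻] = 0.004350 × 1.525 = 0.00663 mmol/L = 6.63 μmol/L

[CO3²⁻] = 6.63 μmol/L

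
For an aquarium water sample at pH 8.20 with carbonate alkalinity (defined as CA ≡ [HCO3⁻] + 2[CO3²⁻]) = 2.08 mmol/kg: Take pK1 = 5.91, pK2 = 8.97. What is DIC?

CA = [HCO3⁻] + 2[CO3²⁻] = (α₁ + 2α₂)·DIC
At pH 8.20: [H⁺]/K1 = 10^-2.29 = 0.0051286, K2/[H⁺] = 10^-0.77 = 0.16982
α₁ = 1/(1 + 0.0051286 + 0.16982) = 1/1.1750 = 0.8511; α₂ = α₁·K2/[H⁺] = 0.1445
α₁ + 2α₂ = 1.1402
DIC = CA / (α₁ + 2α₂) = 2.08 / 1.1402 = 1.82 mmol/kg

DIC = 1.82 mmol/kg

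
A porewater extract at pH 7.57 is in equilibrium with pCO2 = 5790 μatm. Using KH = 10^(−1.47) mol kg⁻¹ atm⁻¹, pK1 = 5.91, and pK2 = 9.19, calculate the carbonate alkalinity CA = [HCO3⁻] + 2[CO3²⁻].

CA = 9.40 mmol/kg

[CO2*] = KH · pCO2 = 10^(−1.47) × 5790×10^-6 = 1.962×10^-4 mol/kg
α₀ = 1/(1 + K1/[H⁺] + K1K2/[H⁺]²) = 1/(1 + 10^+1.66 + 10^+0.04) = 0.02092
DIC = [CO2*]/α₀ = 1.962×10^-4 / 0.02092 = 9.379 mmol/kg
CA = (α₁ + 2α₂)·DIC = (0.9561 + 2×0.02294) × 9.379 = 9.40 mmol/kg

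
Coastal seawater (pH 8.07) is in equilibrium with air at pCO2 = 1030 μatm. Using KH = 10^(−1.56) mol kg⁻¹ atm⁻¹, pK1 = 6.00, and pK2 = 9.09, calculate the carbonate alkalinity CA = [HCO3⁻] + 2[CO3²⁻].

[CO2*] = KH · pCO2 = 10^(−1.56) × 1030×10^-6 = 2.837×10^-5 mol/kg
α₀ = 1/(1 + K1/[H⁺] + K1K2/[H⁺]²) = 1/(1 + 10^+2.07 + 10^+1.05) = 0.007710
DIC = [CO2*]/α₀ = 2.837×10^-5 / 0.007710 = 3.680 mmol/kg
CA = (α₁ + 2α₂)·DIC = (0.9058 + 2×0.08650) × 3.680 = 3.97 mmol/kg

CA = 3.97 mmol/kg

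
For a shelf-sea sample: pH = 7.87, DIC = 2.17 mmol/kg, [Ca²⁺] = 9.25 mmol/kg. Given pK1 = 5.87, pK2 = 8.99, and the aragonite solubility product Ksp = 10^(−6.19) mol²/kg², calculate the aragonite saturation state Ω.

Ω = 2.17

α₂ = 1 / (1 + [H⁺]/K2 + [H⁺]²/(K1K2)) = 1 / (1 + 10^+1.12 + 10^-0.88)
   = 1 / (1 + 13.183 + 0.13183) = 1/14.314 = 0.06986
[CO3²⁻] = α₂ × DIC = 0.06986 × 2.17 = 0.1516 mmol/kg
Ksp = 10^(−6.19) = 6.457×10^-7
Ω = [Ca²⁺][CO3²⁻]/Ksp = (9.25×10^-3)(1.516×10^-4) / 6.457×10^-7 = 2.17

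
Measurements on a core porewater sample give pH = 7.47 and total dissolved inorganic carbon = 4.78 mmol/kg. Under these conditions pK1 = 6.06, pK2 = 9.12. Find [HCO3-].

[HCO3⁻] = 4.50 mmol/kg

α₁ = 1 / (1 + [H⁺]/K1 + K2/[H⁺]) = 1 / (1 + 10^-1.41 + 10^-1.65)
   = 1 / (1 + 0.038905 + 0.022387) = 1/1.0613 = 0.9422
[HCO3⁻] = α₁ × DIC = 0.9422 × 4.78 = 4.50 mmol/kg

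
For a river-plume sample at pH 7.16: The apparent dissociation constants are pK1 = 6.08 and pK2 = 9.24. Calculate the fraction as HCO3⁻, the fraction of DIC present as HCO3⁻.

α₁ = 1 / (1 + [H⁺]/K1 + K2/[H⁺]) = 1 / (1 + 10^-1.08 + 10^-2.08)
   = 1 / (1 + 0.083176 + 0.0083176) = 1/1.0915 = 0.9162

α₁ = 0.916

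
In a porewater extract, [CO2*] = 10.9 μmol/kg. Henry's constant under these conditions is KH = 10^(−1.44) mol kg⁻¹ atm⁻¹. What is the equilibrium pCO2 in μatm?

KH = 10^(−1.44) = 3.631×10^-2 mol kg⁻¹ atm⁻¹
pCO2 = [CO2*]/KH = 10.9×10^-6 / 3.631×10^-2 = 3.00×10^-4 atm = 300 μatm

pCO2 = 300 μatm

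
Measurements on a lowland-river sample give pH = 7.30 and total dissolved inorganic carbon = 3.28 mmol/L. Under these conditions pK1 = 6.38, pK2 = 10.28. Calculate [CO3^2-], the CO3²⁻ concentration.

α₂ = 1 / (1 + [H⁺]/K2 + [H⁺]²/(K1K2)) = 1 / (1 + 10^+2.98 + 10^+2.06)
   = 1 / (1 + 954.99 + 114.82) = 1/1070.8 = 0.0009339
[CO3²⁻] = α₂ × DIC = 0.0009339 × 3.28 = 0.00306 mmol/L = 3.06 μmol/L

[CO3²⁻] = 3.06 μmol/L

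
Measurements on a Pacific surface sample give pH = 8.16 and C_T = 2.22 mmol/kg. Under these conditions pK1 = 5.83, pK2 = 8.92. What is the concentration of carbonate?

α₂ = 1 / (1 + [H⁺]/K2 + [H⁺]²/(K1K2)) = 1 / (1 + 10^+0.76 + 10^-1.57)
   = 1 / (1 + 5.7544 + 0.026915) = 1/6.7813 = 0.1475
[CO3²⁻] = α₂ × DIC = 0.1475 × 2.22 = 0.327 mmol/kg

[CO3²⁻] = 0.327 mmol/kg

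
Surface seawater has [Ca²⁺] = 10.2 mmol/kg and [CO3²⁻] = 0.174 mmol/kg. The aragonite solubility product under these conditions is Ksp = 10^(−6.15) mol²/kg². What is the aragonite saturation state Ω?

Ω = 2.51

Ksp = 10^(−6.15) = 7.079×10^-7
Ω = [Ca²⁺][CO3²⁻]/Ksp = (10.2×10^-3)(0.174×10^-3) / 7.079×10^-7 = 2.51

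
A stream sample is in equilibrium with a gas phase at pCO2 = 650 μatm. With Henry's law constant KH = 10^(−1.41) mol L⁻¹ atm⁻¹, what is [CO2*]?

[CO2*] = 25.3 μmol/L

KH = 10^(−1.41) = 3.890×10^-2 mol L⁻¹ atm⁻¹
[CO2*] = KH · pCO2 = 3.890×10^-2 × 650×10^-6 atm = 2.53×10^-5 mol/L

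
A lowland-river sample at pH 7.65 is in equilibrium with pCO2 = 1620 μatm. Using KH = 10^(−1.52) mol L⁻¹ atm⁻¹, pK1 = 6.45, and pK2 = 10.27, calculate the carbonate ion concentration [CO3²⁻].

[CO3²⁻] = 1.86 μmol/L

[CO2*] = KH · pCO2 = 10^(−1.52) × 1620×10^-6 = 4.892×10^-5 mol/L
α₀ = 1/(1 + K1/[H⁺] + K1K2/[H⁺]²) = 1/(1 + 10^+1.20 + 10^-1.42) = 0.05922
DIC = [CO2*]/α₀ = 4.892×10^-5 / 0.05922 = 0.8262 mmol/L
[CO3²⁻] = α₂·DIC; α₂ = 0.002251, so [CO3²⁻] = 0.002251 × 0.8262 = 0.00186 mmol/L = 1.86 μmol/L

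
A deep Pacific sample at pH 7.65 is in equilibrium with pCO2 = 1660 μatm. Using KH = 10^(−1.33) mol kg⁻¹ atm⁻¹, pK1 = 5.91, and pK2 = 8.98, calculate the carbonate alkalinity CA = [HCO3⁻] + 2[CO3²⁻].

[CO2*] = KH · pCO2 = 10^(−1.33) × 1660×10^-6 = 7.764×10^-5 mol/kg
α₀ = 1/(1 + K1/[H⁺] + K1K2/[H⁺]²) = 1/(1 + 10^+1.74 + 10^+0.41) = 0.01709
DIC = [CO2*]/α₀ = 7.764×10^-5 / 0.01709 = 4.544 mmol/kg
CA = (α₁ + 2α₂)·DIC = (0.9390 + 2×0.04392) × 4.544 = 4.67 mmol/kg

CA = 4.67 mmol/kg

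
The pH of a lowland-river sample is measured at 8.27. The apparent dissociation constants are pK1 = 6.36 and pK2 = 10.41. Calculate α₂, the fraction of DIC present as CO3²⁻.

α₂ = 1 / (1 + [H⁺]/K2 + [H⁺]²/(K1K2)) = 1 / (1 + 10^+2.14 + 10^+0.23)
   = 1 / (1 + 138.04 + 1.6982) = 1/140.74 = 0.007105

α₂ = 0.00711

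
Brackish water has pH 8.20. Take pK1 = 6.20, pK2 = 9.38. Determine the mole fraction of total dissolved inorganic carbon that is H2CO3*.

α₀ = 1 / (1 + K1/[H⁺] + K1K2/[H⁺]²) = 1 / (1 + 10^+2.00 + 10^+0.82)
   = 1 / (1 + 100.00 + 6.6069) = 1/107.61 = 0.009293

α₀ = 0.00929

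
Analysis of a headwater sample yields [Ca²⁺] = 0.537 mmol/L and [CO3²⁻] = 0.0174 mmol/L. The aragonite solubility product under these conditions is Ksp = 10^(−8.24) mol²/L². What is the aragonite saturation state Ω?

Ksp = 10^(−8.24) = 5.754×10^-9
Ω = [Ca²⁺][CO3²⁻]/Ksp = (0.537×10^-3)(0.0174×10^-3) / 5.754×10^-9 = 1.62

Ω = 1.62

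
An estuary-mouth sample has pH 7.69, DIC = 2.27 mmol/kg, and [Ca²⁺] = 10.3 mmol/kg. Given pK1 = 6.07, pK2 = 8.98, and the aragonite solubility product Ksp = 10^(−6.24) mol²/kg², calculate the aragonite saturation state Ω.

Ω = 1.94

α₂ = 1 / (1 + [H⁺]/K2 + [H⁺]²/(K1K2)) = 1 / (1 + 10^+1.29 + 10^-0.33)
   = 1 / (1 + 19.498 + 0.46774) = 1/20.966 = 0.04770
[CO3²⁻] = α₂ × DIC = 0.04770 × 2.27 = 0.1083 mmol/kg
Ksp = 10^(−6.24) = 5.754×10^-7
Ω = [Ca²⁺][CO3²⁻]/Ksp = (10.3×10^-3)(1.083×10^-4) / 5.754×10^-7 = 1.94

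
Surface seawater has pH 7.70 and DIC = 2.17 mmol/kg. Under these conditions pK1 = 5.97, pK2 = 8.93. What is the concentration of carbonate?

α₂ = 1 / (1 + [H⁺]/K2 + [H⁺]²/(K1K2)) = 1 / (1 + 10^+1.23 + 10^-0.50)
   = 1 / (1 + 16.982 + 0.31623) = 1/18.299 = 0.05465
[CO3²⁻] = α₂ × DIC = 0.05465 × 2.17 = 0.119 mmol/kg

[CO3²⁻] = 0.119 mmol/kg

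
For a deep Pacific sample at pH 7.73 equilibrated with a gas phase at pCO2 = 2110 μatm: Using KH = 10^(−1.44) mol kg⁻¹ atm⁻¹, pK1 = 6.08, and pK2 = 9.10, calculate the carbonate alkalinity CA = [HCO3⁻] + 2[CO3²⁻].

[CO2*] = KH · pCO2 = 10^(−1.44) × 2110×10^-6 = 7.661×10^-5 mol/kg
α₀ = 1/(1 + K1/[H⁺] + K1K2/[H⁺]²) = 1/(1 + 10^+1.65 + 10^+0.28) = 0.02102
DIC = [CO2*]/α₀ = 7.661×10^-5 / 0.02102 = 3.645 mmol/kg
CA = (α₁ + 2α₂)·DIC = (0.9389 + 2×0.04005) × 3.645 = 3.71 mmol/kg

CA = 3.71 mmol/kg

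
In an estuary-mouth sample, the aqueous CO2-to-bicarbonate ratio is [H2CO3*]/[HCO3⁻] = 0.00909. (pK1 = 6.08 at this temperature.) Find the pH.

From K1 = [H⁺][HCO3⁻]/[H2CO3*]:  pH = pK1 − log₁₀([H2CO3*]/[HCO3⁻])
log₁₀(0.00909) = -2.041
pH = 6.08 − (-2.041) = 8.12

pH = 8.12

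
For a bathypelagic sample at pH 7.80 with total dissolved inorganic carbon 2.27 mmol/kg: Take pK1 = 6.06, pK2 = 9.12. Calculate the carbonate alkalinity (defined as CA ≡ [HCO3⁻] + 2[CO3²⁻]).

CA = [HCO3⁻] + 2[CO3²⁻] = (α₁ + 2α₂)·DIC
At pH 7.80: [H⁺]/K1 = 10^-1.74 = 0.018197, K2/[H⁺] = 10^-1.32 = 0.047863
α₁ = 1/(1 + 0.018197 + 0.047863) = 1/1.0661 = 0.9380; α₂ = α₁·K2/[H⁺] = 0.04490
α₁ + 2α₂ = 1.0278
CA = 1.0278 × 2.27 = 2.33 mmol/kg

CA = 2.33 mmol/kg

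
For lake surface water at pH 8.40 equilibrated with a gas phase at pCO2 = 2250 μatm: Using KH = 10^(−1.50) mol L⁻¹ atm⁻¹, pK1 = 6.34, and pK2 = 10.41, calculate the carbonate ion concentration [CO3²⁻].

[CO2*] = KH · pCO2 = 10^(−1.50) × 2250×10^-6 = 7.115×10^-5 mol/L
α₀ = 1/(1 + K1/[H⁺] + K1K2/[H⁺]²) = 1/(1 + 10^+2.06 + 10^+0.05) = 0.008552
DIC = [CO2*]/α₀ = 7.115×10^-5 / 0.008552 = 8.320 mmol/L
[CO3²⁻] = α₂·DIC; α₂ = 0.009595, so [CO3²⁻] = 0.009595 × 8.320 = 0.0798 mmol/L

[CO3²⁻] = 0.0798 mmol/L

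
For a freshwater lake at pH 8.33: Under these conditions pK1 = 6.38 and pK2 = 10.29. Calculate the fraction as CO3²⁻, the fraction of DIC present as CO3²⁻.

α₂ = 1 / (1 + [H⁺]/K2 + [H⁺]²/(K1K2)) = 1 / (1 + 10^+1.96 + 10^+0.01)
   = 1 / (1 + 91.201 + 1.0233) = 1/93.224 = 0.01073

α₂ = 0.0107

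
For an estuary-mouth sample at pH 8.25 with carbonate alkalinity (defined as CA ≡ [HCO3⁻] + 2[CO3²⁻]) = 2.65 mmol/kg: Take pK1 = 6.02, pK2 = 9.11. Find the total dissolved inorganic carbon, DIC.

DIC = 2.38 mmol/kg

CA = [HCO3⁻] + 2[CO3²⁻] = (α₁ + 2α₂)·DIC
At pH 8.25: [H⁺]/K1 = 10^-2.23 = 0.0058884, K2/[H⁺] = 10^-0.86 = 0.13804
α₁ = 1/(1 + 0.0058884 + 0.13804) = 1/1.1439 = 0.8742; α₂ = α₁·K2/[H⁺] = 0.1207
α₁ + 2α₂ = 1.1155
DIC = CA / (α₁ + 2α₂) = 2.65 / 1.1155 = 2.38 mmol/kg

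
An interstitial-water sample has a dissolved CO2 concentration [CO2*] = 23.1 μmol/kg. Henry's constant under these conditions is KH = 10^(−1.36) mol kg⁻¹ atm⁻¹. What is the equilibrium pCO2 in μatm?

pCO2 = 529 μatm

KH = 10^(−1.36) = 4.365×10^-2 mol kg⁻¹ atm⁻¹
pCO2 = [CO2*]/KH = 23.1×10^-6 / 4.365×10^-2 = 5.29×10^-4 atm = 529 μatm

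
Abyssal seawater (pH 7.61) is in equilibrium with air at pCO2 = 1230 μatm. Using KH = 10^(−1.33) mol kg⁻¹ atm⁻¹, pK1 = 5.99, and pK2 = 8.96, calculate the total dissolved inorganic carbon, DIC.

DIC = 2.56 mmol/kg

[CO2*] = KH · pCO2 = 10^(−1.33) × 1230×10^-6 = 5.753×10^-5 mol/kg
α₀ = 1/(1 + K1/[H⁺] + K1K2/[H⁺]²) = 1/(1 + 10^+1.62 + 10^+0.27) = 0.02245
DIC = [CO2*]/α₀ = 5.753×10^-5 / 0.02245 = 2.56 mmol/kg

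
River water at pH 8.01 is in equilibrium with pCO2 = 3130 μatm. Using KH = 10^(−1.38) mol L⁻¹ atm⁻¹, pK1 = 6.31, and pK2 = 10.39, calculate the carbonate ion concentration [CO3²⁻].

[CO2*] = KH · pCO2 = 10^(−1.38) × 3130×10^-6 = 1.305×10^-4 mol/L
α₀ = 1/(1 + K1/[H⁺] + K1K2/[H⁺]²) = 1/(1 + 10^+1.70 + 10^-0.68) = 0.01948
DIC = [CO2*]/α₀ = 1.305×10^-4 / 0.01948 = 6.697 mmol/L
[CO3²⁻] = α₂·DIC; α₂ = 0.004071, so [CO3²⁻] = 0.004071 × 6.697 = 0.0273 mmol/L

[CO3²⁻] = 0.0273 mmol/L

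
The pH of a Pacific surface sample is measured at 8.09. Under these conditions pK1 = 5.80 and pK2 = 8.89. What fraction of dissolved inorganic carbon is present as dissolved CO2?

α₀ = 1 / (1 + K1/[H⁺] + K1K2/[H⁺]²) = 1 / (1 + 10^+2.29 + 10^+1.49)
   = 1 / (1 + 194.98 + 30.903) = 1/226.89 = 0.004407

α₀ = 0.00441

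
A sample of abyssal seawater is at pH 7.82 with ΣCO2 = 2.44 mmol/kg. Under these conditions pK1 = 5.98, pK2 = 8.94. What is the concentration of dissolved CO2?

α₀ = 1 / (1 + K1/[H⁺] + K1K2/[H⁺]²) = 1 / (1 + 10^+1.84 + 10^+0.72)
   = 1 / (1 + 69.183 + 5.2481) = 1/75.431 = 0.01326
[CO2*] = α₀ × DIC = 0.01326 × 2.44 = 0.0323 mmol/kg

[CO2*] = 0.0323 mmol/kg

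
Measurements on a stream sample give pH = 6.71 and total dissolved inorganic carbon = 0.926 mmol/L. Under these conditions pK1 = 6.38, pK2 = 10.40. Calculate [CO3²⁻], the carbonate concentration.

α₂ = 1 / (1 + [H⁺]/K2 + [H⁺]²/(K1K2)) = 1 / (1 + 10^+3.69 + 10^+3.36)
   = 1 / (1 + 4897.8 + 2290.9) = 1/7189.7 = 0.0001391
[CO3²⁻] = α₂ × DIC = 0.0001391 × 0.926 = 0.000129 mmol/L = 0.129 μmol/L

[CO3²⁻] = 0.129 μmol/L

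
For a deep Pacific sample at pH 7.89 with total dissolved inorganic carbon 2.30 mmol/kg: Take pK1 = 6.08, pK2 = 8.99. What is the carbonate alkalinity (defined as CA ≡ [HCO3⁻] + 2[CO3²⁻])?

CA = 2.43 mmol/kg

CA = [HCO3⁻] + 2[CO3²⁻] = (α₁ + 2α₂)·DIC
At pH 7.89: [H⁺]/K1 = 10^-1.81 = 0.015488, K2/[H⁺] = 10^-1.10 = 0.079433
α₁ = 1/(1 + 0.015488 + 0.079433) = 1/1.0949 = 0.9133; α₂ = α₁·K2/[H⁺] = 0.07255
α₁ + 2α₂ = 1.0584
CA = 1.0584 × 2.30 = 2.43 mmol/kg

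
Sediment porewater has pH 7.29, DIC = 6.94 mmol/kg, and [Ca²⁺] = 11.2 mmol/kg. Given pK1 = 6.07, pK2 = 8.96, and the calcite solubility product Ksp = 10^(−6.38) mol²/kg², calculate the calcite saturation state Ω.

Ω = 3.69

α₂ = 1 / (1 + [H⁺]/K2 + [H⁺]²/(K1K2)) = 1 / (1 + 10^+1.67 + 10^+0.45)
   = 1 / (1 + 46.774 + 2.8184) = 1/50.592 = 0.01977
[CO3²⁻] = α₂ × DIC = 0.01977 × 6.94 = 0.1372 mmol/kg
Ksp = 10^(−6.38) = 4.169×10^-7
Ω = [Ca²⁺][CO3²⁻]/Ksp = (11.2×10^-3)(1.372×10^-4) / 4.169×10^-7 = 3.69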